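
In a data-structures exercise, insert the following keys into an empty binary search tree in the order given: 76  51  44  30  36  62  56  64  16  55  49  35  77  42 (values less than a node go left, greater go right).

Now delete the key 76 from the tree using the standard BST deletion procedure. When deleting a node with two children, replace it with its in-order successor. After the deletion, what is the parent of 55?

76: root
51: left child of 76 (depth 1)
44: left child of 51 (depth 2)
30: left child of 44 (depth 3)
36: right child of 30 (depth 4)
62: right child of 51 (depth 2)
56: left child of 62 (depth 3)
64: right child of 62 (depth 3)
16: left child of 30 (depth 4)
55: left child of 56 (depth 4)
49: right child of 44 (depth 3)
35: left child of 36 (depth 5)
77: right child of 76 (depth 1)
42: right child of 36 (depth 5)

Delete 76 (two children — replace with in-order successor).
After deletion, 55's parent is 56.

56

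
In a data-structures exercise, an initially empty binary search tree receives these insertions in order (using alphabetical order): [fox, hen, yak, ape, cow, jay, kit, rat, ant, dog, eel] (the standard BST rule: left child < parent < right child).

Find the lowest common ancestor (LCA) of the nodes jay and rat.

Resulting structure (node: left, right):
  fox: L=ape, R=hen
  hen: L=–, R=yak
  yak: L=jay, R=–
  ape: L=ant, R=cow
  cow: L=–, R=dog
  jay: L=–, R=kit
  kit: L=–, R=rat
  rat: L=–, R=–
  ant: L=–, R=–
  dog: L=–, R=eel
  eel: L=–, R=–

Path to jay: fox → hen → yak → jay
Path to rat: fox → hen → yak → jay → kit → rat
jay lies on both paths and is an ancestor of the other node.

jay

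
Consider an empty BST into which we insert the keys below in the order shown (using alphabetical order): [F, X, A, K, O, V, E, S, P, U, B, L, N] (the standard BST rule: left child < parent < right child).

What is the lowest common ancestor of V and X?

F: root
X: right child of F (depth 1)
A: left child of F (depth 1)
K: left child of X (depth 2)
O: right child of K (depth 3)
V: right child of O (depth 4)
E: right child of A (depth 2)
S: left child of V (depth 5)
P: left child of S (depth 6)
U: right child of S (depth 6)
B: left child of E (depth 3)
L: left child of O (depth 4)
N: right child of L (depth 5)

Path to V: F → X → K → O → V
Path to X: F → X
X lies on both paths and is an ancestor of the other node.

X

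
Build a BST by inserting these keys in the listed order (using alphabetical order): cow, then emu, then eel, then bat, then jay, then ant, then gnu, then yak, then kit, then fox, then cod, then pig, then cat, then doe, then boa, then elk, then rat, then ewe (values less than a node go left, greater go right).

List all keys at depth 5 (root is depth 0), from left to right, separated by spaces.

ewe pig

Resulting structure (node: left, right):
  cow: L=bat, R=emu
  emu: L=eel, R=jay
  eel: L=doe, R=elk
  bat: L=ant, R=cod
  jay: L=gnu, R=yak
  ant: L=–, R=–
  gnu: L=fox, R=–
  yak: L=kit, R=–
  kit: L=–, R=pig
  fox: L=ewe, R=–
  cod: L=cat, R=–
  pig: L=–, R=rat
  cat: L=boa, R=–
  doe: L=–, R=–
  boa: L=–, R=–
  elk: L=–, R=–
  rat: L=–, R=–
  ewe: L=–, R=–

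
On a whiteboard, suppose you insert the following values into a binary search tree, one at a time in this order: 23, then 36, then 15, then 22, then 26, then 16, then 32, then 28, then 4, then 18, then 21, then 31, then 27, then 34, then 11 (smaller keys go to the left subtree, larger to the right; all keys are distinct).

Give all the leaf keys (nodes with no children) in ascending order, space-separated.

23: root
36: right child of 23 (depth 1)
15: left child of 23 (depth 1)
22: right child of 15 (depth 2)
26: left child of 36 (depth 2)
16: left child of 22 (depth 3)
32: right child of 26 (depth 3)
28: left child of 32 (depth 4)
4: left child of 15 (depth 2)
18: right child of 16 (depth 4)
21: right child of 18 (depth 5)
31: right child of 28 (depth 5)
27: left child of 28 (depth 5)
34: right child of 32 (depth 4)
11: right child of 4 (depth 3)

11 21 27 31 34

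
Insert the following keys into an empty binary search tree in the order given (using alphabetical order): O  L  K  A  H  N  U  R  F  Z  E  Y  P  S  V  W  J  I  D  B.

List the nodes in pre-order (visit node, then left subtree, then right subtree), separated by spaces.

O L K A H F E D B J I N U R P S Z Y V W

Insert O: tree is empty, so O becomes the root.
Insert L: L < O → go left. Place as left child of O.
Insert K: K < O → go left; K < L → go left. Place as left child of L.
Insert A: A < O → go left; A < L → go left; A < K → go left. Place as left child of K.
Insert H: H < O → go left; H < L → go left; H < K → go left; H > A → go right. Place as right child of A.
Insert N: N < O → go left; N > L → go right. Place as right child of L.
Insert U: U > O → go right. Place as right child of O.
Insert R: R > O → go right; R < U → go left. Place as left child of U.
Insert F: F < O → go left; F < L → go left; F < K → go left; F > A → go right; F < H → go left. Place as left child of H.
Insert Z: Z > O → go right; Z > U → go right. Place as right child of U.
Insert E: E < O → go left; E < L → go left; E < K → go left; E > A → go right; E < H → go left; E < F → go left. Place as left child of F.
Insert Y: Y > O → go right; Y > U → go right; Y < Z → go left. Place as left child of Z.
Insert P: P > O → go right; P < U → go left; P < R → go left. Place as left child of R.
Insert S: S > O → go right; S < U → go left; S > R → go right. Place as right child of R.
Insert V: V > O → go right; V > U → go right; V < Z → go left; V < Y → go left. Place as left child of Y.
Insert W: W > O → go right; W > U → go right; W < Z → go left; W < Y → go left; W > V → go right. Place as right child of V.
Insert J: J < O → go left; J < L → go left; J < K → go left; J > A → go right; J > H → go right. Place as right child of H.
Insert I: I < O → go left; I < L → go left; I < K → go left; I > A → go right; I > H → go right; I < J → go left. Place as left child of J.
Insert D: D < O → go left; D < L → go left; D < K → go left; D > A → go right; D < H → go left; D < F → go left; D < E → go left. Place as left child of E.
Insert B: B < O → go left; B < L → go left; B < K → go left; B > A → go right; B < H → go left; B < F → go left; B < E → go left; B < D → go left. Place as left child of D.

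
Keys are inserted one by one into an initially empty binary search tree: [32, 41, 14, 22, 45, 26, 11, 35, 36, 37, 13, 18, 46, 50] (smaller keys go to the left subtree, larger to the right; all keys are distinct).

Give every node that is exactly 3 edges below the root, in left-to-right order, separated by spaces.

13 18 26 36 46

Resulting structure (node: left, right):
  32: L=14, R=41
  41: L=35, R=45
  14: L=11, R=22
  22: L=18, R=26
  45: L=–, R=46
  26: L=–, R=–
  11: L=–, R=13
  35: L=–, R=36
  36: L=–, R=37
  37: L=–, R=–
  13: L=–, R=–
  18: L=–, R=–
  46: L=–, R=50
  50: L=–, R=–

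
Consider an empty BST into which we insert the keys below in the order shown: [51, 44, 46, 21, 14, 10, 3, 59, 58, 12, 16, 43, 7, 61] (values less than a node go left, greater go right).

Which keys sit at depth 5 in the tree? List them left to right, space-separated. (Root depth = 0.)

3 12

51: root
44: left child of 51 (depth 1)
46: right child of 44 (depth 2)
21: left child of 44 (depth 2)
14: left child of 21 (depth 3)
10: left child of 14 (depth 4)
3: left child of 10 (depth 5)
59: right child of 51 (depth 1)
58: left child of 59 (depth 2)
12: right child of 10 (depth 5)
16: right child of 14 (depth 4)
43: right child of 21 (depth 3)
7: right child of 3 (depth 6)
61: right child of 59 (depth 2)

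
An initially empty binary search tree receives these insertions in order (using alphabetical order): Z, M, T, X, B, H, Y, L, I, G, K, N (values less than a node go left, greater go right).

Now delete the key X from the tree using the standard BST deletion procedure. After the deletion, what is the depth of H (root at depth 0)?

3

Insert Z: tree is empty, so Z becomes the root.
Insert M: M < Z → go left. Place as left child of Z.
Insert T: T < Z → go left; T > M → go right. Place as right child of M.
Insert X: X < Z → go left; X > M → go right; X > T → go right. Place as right child of T.
Insert B: B < Z → go left; B < M → go left. Place as left child of M.
Insert H: H < Z → go left; H < M → go left; H > B → go right. Place as right child of B.
Insert Y: Y < Z → go left; Y > M → go right; Y > T → go right; Y > X → go right. Place as right child of X.
Insert L: L < Z → go left; L < M → go left; L > B → go right; L > H → go right. Place as right child of H.
Insert I: I < Z → go left; I < M → go left; I > B → go right; I > H → go right; I < L → go left. Place as left child of L.
Insert G: G < Z → go left; G < M → go left; G > B → go right; G < H → go left. Place as left child of H.
Insert K: K < Z → go left; K < M → go left; K > B → go right; K > H → go right; K < L → go left; K > I → go right. Place as right child of I.
Insert N: N < Z → go left; N > M → go right; N < T → go left. Place as left child of T.

Delete X (at most one child — splice it out).
After deletion, path to H: Z → M → B → H.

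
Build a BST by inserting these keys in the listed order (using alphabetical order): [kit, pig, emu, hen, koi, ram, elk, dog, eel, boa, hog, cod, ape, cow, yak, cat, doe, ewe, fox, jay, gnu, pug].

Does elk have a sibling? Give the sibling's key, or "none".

Resulting structure (node: left, right):
  kit: L=emu, R=pig
  pig: L=koi, R=ram
  emu: L=elk, R=hen
  hen: L=ewe, R=hog
  koi: L=–, R=–
  ram: L=pug, R=yak
  elk: L=dog, R=–
  dog: L=boa, R=eel
  eel: L=–, R=–
  boa: L=ape, R=cod
  hog: L=–, R=jay
  cod: L=cat, R=cow
  ape: L=–, R=–
  cow: L=–, R=doe
  yak: L=–, R=–
  cat: L=–, R=–
  doe: L=–, R=–
  ewe: L=–, R=fox
  fox: L=–, R=gnu
  jay: L=–, R=–
  gnu: L=–, R=–
  pug: L=–, R=–

elk's parent is emu; the other child of emu is hen.

hen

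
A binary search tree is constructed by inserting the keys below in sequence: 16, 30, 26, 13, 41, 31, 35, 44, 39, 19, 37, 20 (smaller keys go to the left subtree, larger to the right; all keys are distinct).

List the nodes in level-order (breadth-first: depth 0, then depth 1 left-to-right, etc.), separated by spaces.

16 13 30 26 41 19 31 44 20 35 39 37

Insert 16: tree is empty, so 16 becomes the root.
Insert 30: 30 > 16 → go right. Place as right child of 16.
Insert 26: 26 > 16 → go right; 26 < 30 → go left. Place as left child of 30.
Insert 13: 13 < 16 → go left. Place as left child of 16.
Insert 41: 41 > 16 → go right; 41 > 30 → go right. Place as right child of 30.
Insert 31: 31 > 16 → go right; 31 > 30 → go right; 31 < 41 → go left. Place as left child of 41.
Insert 35: 35 > 16 → go right; 35 > 30 → go right; 35 < 41 → go left; 35 > 31 → go right. Place as right child of 31.
Insert 44: 44 > 16 → go right; 44 > 30 → go right; 44 > 41 → go right. Place as right child of 41.
Insert 39: 39 > 16 → go right; 39 > 30 → go right; 39 < 41 → go left; 39 > 31 → go right; 39 > 35 → go right. Place as right child of 35.
Insert 19: 19 > 16 → go right; 19 < 30 → go left; 19 < 26 → go left. Place as left child of 26.
Insert 37: 37 > 16 → go right; 37 > 30 → go right; 37 < 41 → go left; 37 > 31 → go right; 37 > 35 → go right; 37 < 39 → go left. Place as left child of 39.
Insert 20: 20 > 16 → go right; 20 < 30 → go left; 20 < 26 → go left; 20 > 19 → go right. Place as right child of 19.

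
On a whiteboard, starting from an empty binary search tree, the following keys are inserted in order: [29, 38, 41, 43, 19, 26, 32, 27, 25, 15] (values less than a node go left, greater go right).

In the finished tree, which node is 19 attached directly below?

29

29: root
38: right child of 29 (depth 1)
41: right child of 38 (depth 2)
43: right child of 41 (depth 3)
19: left child of 29 (depth 1)
26: right child of 19 (depth 2)
32: left child of 38 (depth 2)
27: right child of 26 (depth 3)
25: left child of 26 (depth 3)
15: left child of 19 (depth 2)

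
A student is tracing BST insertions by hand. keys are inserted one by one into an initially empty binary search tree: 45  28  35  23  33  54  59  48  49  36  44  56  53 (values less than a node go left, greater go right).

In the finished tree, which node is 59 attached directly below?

54

45: root
28: left child of 45 (depth 1)
35: right child of 28 (depth 2)
23: left child of 28 (depth 2)
33: left child of 35 (depth 3)
54: right child of 45 (depth 1)
59: right child of 54 (depth 2)
48: left child of 54 (depth 2)
49: right child of 48 (depth 3)
36: right child of 35 (depth 3)
44: right child of 36 (depth 4)
56: left child of 59 (depth 3)
53: right child of 49 (depth 4)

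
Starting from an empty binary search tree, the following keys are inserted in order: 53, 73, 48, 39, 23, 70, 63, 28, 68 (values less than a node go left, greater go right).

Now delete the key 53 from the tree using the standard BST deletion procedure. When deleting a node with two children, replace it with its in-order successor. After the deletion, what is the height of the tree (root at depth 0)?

Insert 53: tree is empty, so 53 becomes the root.
Insert 73: 73 > 53 → go right. Place as right child of 53.
Insert 48: 48 < 53 → go left. Place as left child of 53.
Insert 39: 39 < 53 → go left; 39 < 48 → go left. Place as left child of 48.
Insert 23: 23 < 53 → go left; 23 < 48 → go left; 23 < 39 → go left. Place as left child of 39.
Insert 70: 70 > 53 → go right; 70 < 73 → go left. Place as left child of 73.
Insert 63: 63 > 53 → go right; 63 < 73 → go left; 63 < 70 → go left. Place as left child of 70.
Insert 28: 28 < 53 → go left; 28 < 48 → go left; 28 < 39 → go left; 28 > 23 → go right. Place as right child of 23.
Insert 68: 68 > 53 → go right; 68 < 73 → go left; 68 < 70 → go left; 68 > 63 → go right. Place as right child of 63.

Delete 53 (two children — replace with in-order successor).
After deletion, deepest node is 28 at depth 4.

4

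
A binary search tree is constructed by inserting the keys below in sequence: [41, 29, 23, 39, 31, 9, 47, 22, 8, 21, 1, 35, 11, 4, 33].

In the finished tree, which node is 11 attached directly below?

41: root
29: left child of 41 (depth 1)
23: left child of 29 (depth 2)
39: right child of 29 (depth 2)
31: left child of 39 (depth 3)
9: left child of 23 (depth 3)
47: right child of 41 (depth 1)
22: right child of 9 (depth 4)
8: left child of 9 (depth 4)
21: left child of 22 (depth 5)
1: left child of 8 (depth 5)
35: right child of 31 (depth 4)
11: left child of 21 (depth 6)
4: right child of 1 (depth 6)
33: left child of 35 (depth 5)

21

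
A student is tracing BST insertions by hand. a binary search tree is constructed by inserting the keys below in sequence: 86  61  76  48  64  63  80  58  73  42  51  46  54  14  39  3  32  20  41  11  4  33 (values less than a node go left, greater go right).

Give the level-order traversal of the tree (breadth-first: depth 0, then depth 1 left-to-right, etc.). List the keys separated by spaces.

86 61 48 76 42 58 64 80 14 46 51 63 73 3 39 54 11 32 41 4 20 33

Insert 86: tree is empty, so 86 becomes the root.
Insert 61: 61 < 86 → go left. Place as left child of 86.
Insert 76: 76 < 86 → go left; 76 > 61 → go right. Place as right child of 61.
Insert 48: 48 < 86 → go left; 48 < 61 → go left. Place as left child of 61.
Insert 64: 64 < 86 → go left; 64 > 61 → go right; 64 < 76 → go left. Place as left child of 76.
Insert 63: 63 < 86 → go left; 63 > 61 → go right; 63 < 76 → go left; 63 < 64 → go left. Place as left child of 64.
Insert 80: 80 < 86 → go left; 80 > 61 → go right; 80 > 76 → go right. Place as right child of 76.
Insert 58: 58 < 86 → go left; 58 < 61 → go left; 58 > 48 → go right. Place as right child of 48.
Insert 73: 73 < 86 → go left; 73 > 61 → go right; 73 < 76 → go left; 73 > 64 → go right. Place as right child of 64.
Insert 42: 42 < 86 → go left; 42 < 61 → go left; 42 < 48 → go left. Place as left child of 48.
Insert 51: 51 < 86 → go left; 51 < 61 → go left; 51 > 48 → go right; 51 < 58 → go left. Place as left child of 58.
Insert 46: 46 < 86 → go left; 46 < 61 → go left; 46 < 48 → go left; 46 > 42 → go right. Place as right child of 42.
Insert 54: 54 < 86 → go left; 54 < 61 → go left; 54 > 48 → go right; 54 < 58 → go left; 54 > 51 → go right. Place as right child of 51.
Insert 14: 14 < 86 → go left; 14 < 61 → go left; 14 < 48 → go left; 14 < 42 → go left. Place as left child of 42.
Insert 39: 39 < 86 → go left; 39 < 61 → go left; 39 < 48 → go left; 39 < 42 → go left; 39 > 14 → go right. Place as right child of 14.
Insert 3: 3 < 86 → go left; 3 < 61 → go left; 3 < 48 → go left; 3 < 42 → go left; 3 < 14 → go left. Place as left child of 14.
Insert 32: 32 < 86 → go left; 32 < 61 → go left; 32 < 48 → go left; 32 < 42 → go left; 32 > 14 → go right; 32 < 39 → go left. Place as left child of 39.
Insert 20: 20 < 86 → go left; 20 < 61 → go left; 20 < 48 → go left; 20 < 42 → go left; 20 > 14 → go right; 20 < 39 → go left; 20 < 32 → go left. Place as left child of 32.
Insert 41: 41 < 86 → go left; 41 < 61 → go left; 41 < 48 → go left; 41 < 42 → go left; 41 > 14 → go right; 41 > 39 → go right. Place as right child of 39.
Insert 11: 11 < 86 → go left; 11 < 61 → go left; 11 < 48 → go left; 11 < 42 → go left; 11 < 14 → go left; 11 > 3 → go right. Place as right child of 3.
Insert 4: 4 < 86 → go left; 4 < 61 → go left; 4 < 48 → go left; 4 < 42 → go left; 4 < 14 → go left; 4 > 3 → go right; 4 < 11 → go left. Place as left child of 11.
Insert 33: 33 < 86 → go left; 33 < 61 → go left; 33 < 48 → go left; 33 < 42 → go left; 33 > 14 → go right; 33 < 39 → go left; 33 > 32 → go right. Place as right child of 32.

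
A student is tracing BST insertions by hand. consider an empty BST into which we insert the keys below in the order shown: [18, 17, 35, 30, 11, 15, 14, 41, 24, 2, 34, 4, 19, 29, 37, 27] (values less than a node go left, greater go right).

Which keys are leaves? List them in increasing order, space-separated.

Insert 18: tree is empty, so 18 becomes the root.
Insert 17: 17 < 18 → go left. Place as left child of 18.
Insert 35: 35 > 18 → go right. Place as right child of 18.
Insert 30: 30 > 18 → go right; 30 < 35 → go left. Place as left child of 35.
Insert 11: 11 < 18 → go left; 11 < 17 → go left. Place as left child of 17.
Insert 15: 15 < 18 → go left; 15 < 17 → go left; 15 > 11 → go right. Place as right child of 11.
Insert 14: 14 < 18 → go left; 14 < 17 → go left; 14 > 11 → go right; 14 < 15 → go left. Place as left child of 15.
Insert 41: 41 > 18 → go right; 41 > 35 → go right. Place as right child of 35.
Insert 24: 24 > 18 → go right; 24 < 35 → go left; 24 < 30 → go left. Place as left child of 30.
Insert 2: 2 < 18 → go left; 2 < 17 → go left; 2 < 11 → go left. Place as left child of 11.
Insert 34: 34 > 18 → go right; 34 < 35 → go left; 34 > 30 → go right. Place as right child of 30.
Insert 4: 4 < 18 → go left; 4 < 17 → go left; 4 < 11 → go left; 4 > 2 → go right. Place as right child of 2.
Insert 19: 19 > 18 → go right; 19 < 35 → go left; 19 < 30 → go left; 19 < 24 → go left. Place as left child of 24.
Insert 29: 29 > 18 → go right; 29 < 35 → go left; 29 < 30 → go left; 29 > 24 → go right. Place as right child of 24.
Insert 37: 37 > 18 → go right; 37 > 35 → go right; 37 < 41 → go left. Place as left child of 41.
Insert 27: 27 > 18 → go right; 27 < 35 → go left; 27 < 30 → go left; 27 > 24 → go right; 27 < 29 → go left. Place as left child of 29.

4 14 19 27 34 37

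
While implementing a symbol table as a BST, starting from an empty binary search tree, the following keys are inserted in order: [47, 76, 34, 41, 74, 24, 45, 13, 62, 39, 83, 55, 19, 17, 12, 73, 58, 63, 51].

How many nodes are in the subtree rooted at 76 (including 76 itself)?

9

Resulting structure (node: left, right):
  47: L=34, R=76
  76: L=74, R=83
  34: L=24, R=41
  41: L=39, R=45
  74: L=62, R=–
  24: L=13, R=–
  45: L=–, R=–
  13: L=12, R=19
  62: L=55, R=73
  39: L=–, R=–
  83: L=–, R=–
  55: L=51, R=58
  19: L=17, R=–
  17: L=–, R=–
  12: L=–, R=–
  73: L=63, R=–
  58: L=–, R=–
  63: L=–, R=–
  51: L=–, R=–

Subtree rooted at 76 contains: 76, 74, 62, 55, 51, 58, 73, 63, 83 — 9 nodes.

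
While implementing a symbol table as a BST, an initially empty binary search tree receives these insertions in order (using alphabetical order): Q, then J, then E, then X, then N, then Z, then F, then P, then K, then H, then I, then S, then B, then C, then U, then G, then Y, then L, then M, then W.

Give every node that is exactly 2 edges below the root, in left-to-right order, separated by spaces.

E N S Z

Q: root
J: left child of Q (depth 1)
E: left child of J (depth 2)
X: right child of Q (depth 1)
N: right child of J (depth 2)
Z: right child of X (depth 2)
F: right child of E (depth 3)
P: right child of N (depth 3)
K: left child of N (depth 3)
H: right child of F (depth 4)
I: right child of H (depth 5)
S: left child of X (depth 2)
B: left child of E (depth 3)
C: right child of B (depth 4)
U: right child of S (depth 3)
G: left child of H (depth 5)
Y: left child of Z (depth 3)
L: right child of K (depth 4)
M: right child of L (depth 5)
W: right child of U (depth 4)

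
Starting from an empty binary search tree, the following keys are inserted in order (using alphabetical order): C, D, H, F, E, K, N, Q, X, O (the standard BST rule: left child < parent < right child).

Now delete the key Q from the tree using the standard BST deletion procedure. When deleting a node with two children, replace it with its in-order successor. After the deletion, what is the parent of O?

Insert C: tree is empty, so C becomes the root.
Insert D: D > C → go right. Place as right child of C.
Insert H: H > C → go right; H > D → go right. Place as right child of D.
Insert F: F > C → go right; F > D → go right; F < H → go left. Place as left child of H.
Insert E: E > C → go right; E > D → go right; E < H → go left; E < F → go left. Place as left child of F.
Insert K: K > C → go right; K > D → go right; K > H → go right. Place as right child of H.
Insert N: N > C → go right; N > D → go right; N > H → go right; N > K → go right. Place as right child of K.
Insert Q: Q > C → go right; Q > D → go right; Q > H → go right; Q > K → go right; Q > N → go right. Place as right child of N.
Insert X: X > C → go right; X > D → go right; X > H → go right; X > K → go right; X > N → go right; X > Q → go right. Place as right child of Q.
Insert O: O > C → go right; O > D → go right; O > H → go right; O > K → go right; O > N → go right; O < Q → go left. Place as left child of Q.

Delete Q (two children — replace with in-order successor).
After deletion, O's parent is X.

X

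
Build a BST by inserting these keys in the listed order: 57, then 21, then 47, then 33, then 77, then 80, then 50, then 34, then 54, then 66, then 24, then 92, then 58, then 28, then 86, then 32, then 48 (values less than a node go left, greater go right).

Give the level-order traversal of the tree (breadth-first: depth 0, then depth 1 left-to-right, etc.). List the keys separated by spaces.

57 21 77 47 66 80 33 50 58 92 24 34 48 54 86 28 32

Insert 57: tree is empty, so 57 becomes the root.
Insert 21: 21 < 57 → go left. Place as left child of 57.
Insert 47: 47 < 57 → go left; 47 > 21 → go right. Place as right child of 21.
Insert 33: 33 < 57 → go left; 33 > 21 → go right; 33 < 47 → go left. Place as left child of 47.
Insert 77: 77 > 57 → go right. Place as right child of 57.
Insert 80: 80 > 57 → go right; 80 > 77 → go right. Place as right child of 77.
Insert 50: 50 < 57 → go left; 50 > 21 → go right; 50 > 47 → go right. Place as right child of 47.
Insert 34: 34 < 57 → go left; 34 > 21 → go right; 34 < 47 → go left; 34 > 33 → go right. Place as right child of 33.
Insert 54: 54 < 57 → go left; 54 > 21 → go right; 54 > 47 → go right; 54 > 50 → go right. Place as right child of 50.
Insert 66: 66 > 57 → go right; 66 < 77 → go left. Place as left child of 77.
Insert 24: 24 < 57 → go left; 24 > 21 → go right; 24 < 47 → go left; 24 < 33 → go left. Place as left child of 33.
Insert 92: 92 > 57 → go right; 92 > 77 → go right; 92 > 80 → go right. Place as right child of 80.
Insert 58: 58 > 57 → go right; 58 < 77 → go left; 58 < 66 → go left. Place as left child of 66.
Insert 28: 28 < 57 → go left; 28 > 21 → go right; 28 < 47 → go left; 28 < 33 → go left; 28 > 24 → go right. Place as right child of 24.
Insert 86: 86 > 57 → go right; 86 > 77 → go right; 86 > 80 → go right; 86 < 92 → go left. Place as left child of 92.
Insert 32: 32 < 57 → go left; 32 > 21 → go right; 32 < 47 → go left; 32 < 33 → go left; 32 > 24 → go right; 32 > 28 → go right. Place as right child of 28.
Insert 48: 48 < 57 → go left; 48 > 21 → go right; 48 > 47 → go right; 48 < 50 → go left. Place as left child of 50.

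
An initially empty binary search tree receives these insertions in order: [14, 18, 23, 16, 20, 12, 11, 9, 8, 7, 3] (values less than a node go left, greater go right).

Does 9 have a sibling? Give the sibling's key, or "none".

none

14: root
18: right child of 14 (depth 1)
23: right child of 18 (depth 2)
16: left child of 18 (depth 2)
20: left child of 23 (depth 3)
12: left child of 14 (depth 1)
11: left child of 12 (depth 2)
9: left child of 11 (depth 3)
8: left child of 9 (depth 4)
7: left child of 8 (depth 5)
3: left child of 7 (depth 6)

9's parent is 11, which has only one child.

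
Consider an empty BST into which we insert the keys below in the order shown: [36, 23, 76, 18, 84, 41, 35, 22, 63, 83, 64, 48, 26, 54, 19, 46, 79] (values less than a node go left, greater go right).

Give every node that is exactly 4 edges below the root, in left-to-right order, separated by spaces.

36: root
23: left child of 36 (depth 1)
76: right child of 36 (depth 1)
18: left child of 23 (depth 2)
84: right child of 76 (depth 2)
41: left child of 76 (depth 2)
35: right child of 23 (depth 2)
22: right child of 18 (depth 3)
63: right child of 41 (depth 3)
83: left child of 84 (depth 3)
64: right child of 63 (depth 4)
48: left child of 63 (depth 4)
26: left child of 35 (depth 3)
54: right child of 48 (depth 5)
19: left child of 22 (depth 4)
46: left child of 48 (depth 5)
79: left child of 83 (depth 4)

19 48 64 79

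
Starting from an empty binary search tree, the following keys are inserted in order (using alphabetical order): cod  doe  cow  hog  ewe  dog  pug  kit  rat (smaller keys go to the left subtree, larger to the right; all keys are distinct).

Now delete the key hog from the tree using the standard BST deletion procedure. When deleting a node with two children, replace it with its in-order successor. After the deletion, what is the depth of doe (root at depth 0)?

cod: root
doe: right child of cod (depth 1)
cow: left child of doe (depth 2)
hog: right child of doe (depth 2)
ewe: left child of hog (depth 3)
dog: left child of ewe (depth 4)
pug: right child of hog (depth 3)
kit: left child of pug (depth 4)
rat: right child of pug (depth 4)

Delete hog (two children — replace with in-order successor).
After deletion, path to doe: cod → doe.

1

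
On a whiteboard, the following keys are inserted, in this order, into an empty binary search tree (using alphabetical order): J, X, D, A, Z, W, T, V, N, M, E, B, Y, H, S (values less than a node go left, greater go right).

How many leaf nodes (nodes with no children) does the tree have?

Resulting structure (node: left, right):
  J: L=D, R=X
  X: L=W, R=Z
  D: L=A, R=E
  A: L=–, R=B
  Z: L=Y, R=–
  W: L=T, R=–
  T: L=N, R=V
  V: L=–, R=–
  N: L=M, R=S
  M: L=–, R=–
  E: L=–, R=H
  B: L=–, R=–
  Y: L=–, R=–
  H: L=–, R=–
  S: L=–, R=–

Leaves: B, H, M, S, V, Y — 6 in total.

6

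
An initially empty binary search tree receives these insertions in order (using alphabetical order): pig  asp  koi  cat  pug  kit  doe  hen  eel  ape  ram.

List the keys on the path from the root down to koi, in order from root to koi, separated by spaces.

pig asp koi

Insert pig: tree is empty, so pig becomes the root.
Insert asp: asp < pig → go left. Place as left child of pig.
Insert koi: koi < pig → go left; koi > asp → go right. Place as right child of asp.
Insert cat: cat < pig → go left; cat > asp → go right; cat < koi → go left. Place as left child of koi.
Insert pug: pug > pig → go right. Place as right child of pig.
Insert kit: kit < pig → go left; kit > asp → go right; kit < koi → go left; kit > cat → go right. Place as right child of cat.
Insert doe: doe < pig → go left; doe > asp → go right; doe < koi → go left; doe > cat → go right; doe < kit → go left. Place as left child of kit.
Insert hen: hen < pig → go left; hen > asp → go right; hen < koi → go left; hen > cat → go right; hen < kit → go left; hen > doe → go right. Place as right child of doe.
Insert eel: eel < pig → go left; eel > asp → go right; eel < koi → go left; eel > cat → go right; eel < kit → go left; eel > doe → go right; eel < hen → go left. Place as left child of hen.
Insert ape: ape < pig → go left; ape < asp → go left. Place as left child of asp.
Insert ram: ram > pig → go right; ram > pug → go right. Place as right child of pug.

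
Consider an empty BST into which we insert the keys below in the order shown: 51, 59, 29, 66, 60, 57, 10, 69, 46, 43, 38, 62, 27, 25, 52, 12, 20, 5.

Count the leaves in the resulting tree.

Insert 51: tree is empty, so 51 becomes the root.
Insert 59: 59 > 51 → go right. Place as right child of 51.
Insert 29: 29 < 51 → go left. Place as left child of 51.
Insert 66: 66 > 51 → go right; 66 > 59 → go right. Place as right child of 59.
Insert 60: 60 > 51 → go right; 60 > 59 → go right; 60 < 66 → go left. Place as left child of 66.
Insert 57: 57 > 51 → go right; 57 < 59 → go left. Place as left child of 59.
Insert 10: 10 < 51 → go left; 10 < 29 → go left. Place as left child of 29.
Insert 69: 69 > 51 → go right; 69 > 59 → go right; 69 > 66 → go right. Place as right child of 66.
Insert 46: 46 < 51 → go left; 46 > 29 → go right. Place as right child of 29.
Insert 43: 43 < 51 → go left; 43 > 29 → go right; 43 < 46 → go left. Place as left child of 46.
Insert 38: 38 < 51 → go left; 38 > 29 → go right; 38 < 46 → go left; 38 < 43 → go left. Place as left child of 43.
Insert 62: 62 > 51 → go right; 62 > 59 → go right; 62 < 66 → go left; 62 > 60 → go right. Place as right child of 60.
Insert 27: 27 < 51 → go left; 27 < 29 → go left; 27 > 10 → go right. Place as right child of 10.
Insert 25: 25 < 51 → go left; 25 < 29 → go left; 25 > 10 → go right; 25 < 27 → go left. Place as left child of 27.
Insert 52: 52 > 51 → go right; 52 < 59 → go left; 52 < 57 → go left. Place as left child of 57.
Insert 12: 12 < 51 → go left; 12 < 29 → go left; 12 > 10 → go right; 12 < 27 → go left; 12 < 25 → go left. Place as left child of 25.
Insert 20: 20 < 51 → go left; 20 < 29 → go left; 20 > 10 → go right; 20 < 27 → go left; 20 < 25 → go left; 20 > 12 → go right. Place as right child of 12.
Insert 5: 5 < 51 → go left; 5 < 29 → go left; 5 < 10 → go left. Place as left child of 10.

Leaves: 5, 20, 38, 52, 62, 69 — 6 in total.

6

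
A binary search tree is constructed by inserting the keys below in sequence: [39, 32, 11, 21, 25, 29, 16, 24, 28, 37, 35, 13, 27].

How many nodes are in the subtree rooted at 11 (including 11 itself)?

39: root
32: left child of 39 (depth 1)
11: left child of 32 (depth 2)
21: right child of 11 (depth 3)
25: right child of 21 (depth 4)
29: right child of 25 (depth 5)
16: left child of 21 (depth 4)
24: left child of 25 (depth 5)
28: left child of 29 (depth 6)
37: right child of 32 (depth 2)
35: left child of 37 (depth 3)
13: left child of 16 (depth 5)
27: left child of 28 (depth 7)

Subtree rooted at 11 contains: 11, 21, 16, 13, 25, 24, 29, 28, 27 — 9 nodes.

9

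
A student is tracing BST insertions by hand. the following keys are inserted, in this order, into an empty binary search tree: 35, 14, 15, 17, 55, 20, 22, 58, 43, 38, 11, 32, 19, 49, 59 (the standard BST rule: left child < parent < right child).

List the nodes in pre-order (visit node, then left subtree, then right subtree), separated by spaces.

Resulting structure (node: left, right):
  35: L=14, R=55
  14: L=11, R=15
  15: L=–, R=17
  17: L=–, R=20
  55: L=43, R=58
  20: L=19, R=22
  22: L=–, R=32
  58: L=–, R=59
  43: L=38, R=49
  38: L=–, R=–
  11: L=–, R=–
  32: L=–, R=–
  19: L=–, R=–
  49: L=–, R=–
  59: L=–, R=–

35 14 11 15 17 20 19 22 32 55 43 38 49 58 59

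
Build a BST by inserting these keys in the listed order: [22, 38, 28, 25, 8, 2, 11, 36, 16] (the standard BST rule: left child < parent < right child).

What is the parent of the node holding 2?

8

Insert 22: tree is empty, so 22 becomes the root.
Insert 38: 38 > 22 → go right. Place as right child of 22.
Insert 28: 28 > 22 → go right; 28 < 38 → go left. Place as left child of 38.
Insert 25: 25 > 22 → go right; 25 < 38 → go left; 25 < 28 → go left. Place as left child of 28.
Insert 8: 8 < 22 → go left. Place as left child of 22.
Insert 2: 2 < 22 → go left; 2 < 8 → go left. Place as left child of 8.
Insert 11: 11 < 22 → go left; 11 > 8 → go right. Place as right child of 8.
Insert 36: 36 > 22 → go right; 36 < 38 → go left; 36 > 28 → go right. Place as right child of 28.
Insert 16: 16 < 22 → go left; 16 > 8 → go right; 16 > 11 → go right. Place as right child of 11.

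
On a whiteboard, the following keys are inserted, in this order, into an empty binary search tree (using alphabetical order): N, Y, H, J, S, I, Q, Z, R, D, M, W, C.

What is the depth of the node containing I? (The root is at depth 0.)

Insert N: tree is empty, so N becomes the root.
Insert Y: Y > N → go right. Place as right child of N.
Insert H: H < N → go left. Place as left child of N.
Insert J: J < N → go left; J > H → go right. Place as right child of H.
Insert S: S > N → go right; S < Y → go left. Place as left child of Y.
Insert I: I < N → go left; I > H → go right; I < J → go left. Place as left child of J.
Insert Q: Q > N → go right; Q < Y → go left; Q < S → go left. Place as left child of S.
Insert Z: Z > N → go right; Z > Y → go right. Place as right child of Y.
Insert R: R > N → go right; R < Y → go left; R < S → go left; R > Q → go right. Place as right child of Q.
Insert D: D < N → go left; D < H → go left. Place as left child of H.
Insert M: M < N → go left; M > H → go right; M > J → go right. Place as right child of J.
Insert W: W > N → go right; W < Y → go left; W > S → go right. Place as right child of S.
Insert C: C < N → go left; C < H → go left; C < D → go left. Place as left child of D.

Path to I: N → H → J → I, which is 3 edges.

3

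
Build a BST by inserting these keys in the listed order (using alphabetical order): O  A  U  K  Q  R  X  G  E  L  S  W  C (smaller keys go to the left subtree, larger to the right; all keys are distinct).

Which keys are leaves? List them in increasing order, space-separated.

O: root
A: left child of O (depth 1)
U: right child of O (depth 1)
K: right child of A (depth 2)
Q: left child of U (depth 2)
R: right child of Q (depth 3)
X: right child of U (depth 2)
G: left child of K (depth 3)
E: left child of G (depth 4)
L: right child of K (depth 3)
S: right child of R (depth 4)
W: left child of X (depth 3)
C: left child of E (depth 5)

C L S W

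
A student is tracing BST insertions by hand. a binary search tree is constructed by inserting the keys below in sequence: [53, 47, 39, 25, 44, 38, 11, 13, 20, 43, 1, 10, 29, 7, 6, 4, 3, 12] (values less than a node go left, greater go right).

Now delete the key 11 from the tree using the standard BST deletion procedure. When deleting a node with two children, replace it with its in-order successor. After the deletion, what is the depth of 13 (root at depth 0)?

53: root
47: left child of 53 (depth 1)
39: left child of 47 (depth 2)
25: left child of 39 (depth 3)
44: right child of 39 (depth 3)
38: right child of 25 (depth 4)
11: left child of 25 (depth 4)
13: right child of 11 (depth 5)
20: right child of 13 (depth 6)
43: left child of 44 (depth 4)
1: left child of 11 (depth 5)
10: right child of 1 (depth 6)
29: left child of 38 (depth 5)
7: left child of 10 (depth 7)
6: left child of 7 (depth 8)
4: left child of 6 (depth 9)
3: left child of 4 (depth 10)
12: left child of 13 (depth 6)

Delete 11 (two children — replace with in-order successor).
After deletion, path to 13: 53 → 47 → 39 → 25 → 12 → 13.

5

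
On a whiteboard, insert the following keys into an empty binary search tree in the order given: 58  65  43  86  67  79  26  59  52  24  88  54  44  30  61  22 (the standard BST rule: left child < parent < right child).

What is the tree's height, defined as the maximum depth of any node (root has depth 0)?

4

Insert 58: tree is empty, so 58 becomes the root.
Insert 65: 65 > 58 → go right. Place as right child of 58.
Insert 43: 43 < 58 → go left. Place as left child of 58.
Insert 86: 86 > 58 → go right; 86 > 65 → go right. Place as right child of 65.
Insert 67: 67 > 58 → go right; 67 > 65 → go right; 67 < 86 → go left. Place as left child of 86.
Insert 79: 79 > 58 → go right; 79 > 65 → go right; 79 < 86 → go left; 79 > 67 → go right. Place as right child of 67.
Insert 26: 26 < 58 → go left; 26 < 43 → go left. Place as left child of 43.
Insert 59: 59 > 58 → go right; 59 < 65 → go left. Place as left child of 65.
Insert 52: 52 < 58 → go left; 52 > 43 → go right. Place as right child of 43.
Insert 24: 24 < 58 → go left; 24 < 43 → go left; 24 < 26 → go left. Place as left child of 26.
Insert 88: 88 > 58 → go right; 88 > 65 → go right; 88 > 86 → go right. Place as right child of 86.
Insert 54: 54 < 58 → go left; 54 > 43 → go right; 54 > 52 → go right. Place as right child of 52.
Insert 44: 44 < 58 → go left; 44 > 43 → go right; 44 < 52 → go left. Place as left child of 52.
Insert 30: 30 < 58 → go left; 30 < 43 → go left; 30 > 26 → go right. Place as right child of 26.
Insert 61: 61 > 58 → go right; 61 < 65 → go left; 61 > 59 → go right. Place as right child of 59.
Insert 22: 22 < 58 → go left; 22 < 43 → go left; 22 < 26 → go left; 22 < 24 → go left. Place as left child of 24.

The deepest node is 79 at depth 4.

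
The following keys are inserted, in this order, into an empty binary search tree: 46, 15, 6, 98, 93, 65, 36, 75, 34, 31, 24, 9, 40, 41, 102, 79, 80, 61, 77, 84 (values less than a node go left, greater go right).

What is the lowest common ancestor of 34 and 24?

46: root
15: left child of 46 (depth 1)
6: left child of 15 (depth 2)
98: right child of 46 (depth 1)
93: left child of 98 (depth 2)
65: left child of 93 (depth 3)
36: right child of 15 (depth 2)
75: right child of 65 (depth 4)
34: left child of 36 (depth 3)
31: left child of 34 (depth 4)
24: left child of 31 (depth 5)
9: right child of 6 (depth 3)
40: right child of 36 (depth 3)
41: right child of 40 (depth 4)
102: right child of 98 (depth 2)
79: right child of 75 (depth 5)
80: right child of 79 (depth 6)
61: left child of 65 (depth 4)
77: left child of 79 (depth 6)
84: right child of 80 (depth 7)

Path to 34: 46 → 15 → 36 → 34
Path to 24: 46 → 15 → 36 → 34 → 31 → 24
34 lies on both paths and is an ancestor of the other node.

34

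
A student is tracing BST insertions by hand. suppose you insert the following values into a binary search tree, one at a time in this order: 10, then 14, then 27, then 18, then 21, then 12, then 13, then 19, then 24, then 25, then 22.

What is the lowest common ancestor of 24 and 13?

10: root
14: right child of 10 (depth 1)
27: right child of 14 (depth 2)
18: left child of 27 (depth 3)
21: right child of 18 (depth 4)
12: left child of 14 (depth 2)
13: right child of 12 (depth 3)
19: left child of 21 (depth 5)
24: right child of 21 (depth 5)
25: right child of 24 (depth 6)
22: left child of 24 (depth 6)

Path to 24: 10 → 14 → 27 → 18 → 21 → 24
Path to 13: 10 → 14 → 12 → 13
The paths share a prefix ending at 14, then split left and right.

14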